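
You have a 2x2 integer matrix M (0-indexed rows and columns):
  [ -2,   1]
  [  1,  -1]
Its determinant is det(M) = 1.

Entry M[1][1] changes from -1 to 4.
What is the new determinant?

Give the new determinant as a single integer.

Answer: -9

Derivation:
det is linear in row 1: changing M[1][1] by delta changes det by delta * cofactor(1,1).
Cofactor C_11 = (-1)^(1+1) * minor(1,1) = -2
Entry delta = 4 - -1 = 5
Det delta = 5 * -2 = -10
New det = 1 + -10 = -9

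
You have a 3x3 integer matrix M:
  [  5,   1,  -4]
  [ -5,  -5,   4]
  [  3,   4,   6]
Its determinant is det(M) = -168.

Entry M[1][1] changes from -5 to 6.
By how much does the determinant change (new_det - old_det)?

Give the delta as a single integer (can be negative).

Answer: 462

Derivation:
Cofactor C_11 = 42
Entry delta = 6 - -5 = 11
Det delta = entry_delta * cofactor = 11 * 42 = 462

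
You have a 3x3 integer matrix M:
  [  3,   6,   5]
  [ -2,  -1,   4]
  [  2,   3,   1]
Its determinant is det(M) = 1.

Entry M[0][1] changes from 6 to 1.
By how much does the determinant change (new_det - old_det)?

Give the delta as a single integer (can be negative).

Answer: -50

Derivation:
Cofactor C_01 = 10
Entry delta = 1 - 6 = -5
Det delta = entry_delta * cofactor = -5 * 10 = -50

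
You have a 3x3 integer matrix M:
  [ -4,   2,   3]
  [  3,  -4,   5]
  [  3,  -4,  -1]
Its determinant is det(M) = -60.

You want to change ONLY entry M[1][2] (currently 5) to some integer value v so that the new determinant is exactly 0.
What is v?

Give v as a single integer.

det is linear in entry M[1][2]: det = old_det + (v - 5) * C_12
Cofactor C_12 = -10
Want det = 0: -60 + (v - 5) * -10 = 0
  (v - 5) = 60 / -10 = -6
  v = 5 + (-6) = -1

Answer: -1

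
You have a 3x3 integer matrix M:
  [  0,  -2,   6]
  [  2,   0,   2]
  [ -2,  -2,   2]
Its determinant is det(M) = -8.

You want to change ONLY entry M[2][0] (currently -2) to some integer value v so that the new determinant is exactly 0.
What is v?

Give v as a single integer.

det is linear in entry M[2][0]: det = old_det + (v - -2) * C_20
Cofactor C_20 = -4
Want det = 0: -8 + (v - -2) * -4 = 0
  (v - -2) = 8 / -4 = -2
  v = -2 + (-2) = -4

Answer: -4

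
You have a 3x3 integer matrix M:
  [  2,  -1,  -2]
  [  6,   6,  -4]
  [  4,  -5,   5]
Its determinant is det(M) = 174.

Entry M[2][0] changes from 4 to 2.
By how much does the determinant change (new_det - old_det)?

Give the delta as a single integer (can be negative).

Answer: -32

Derivation:
Cofactor C_20 = 16
Entry delta = 2 - 4 = -2
Det delta = entry_delta * cofactor = -2 * 16 = -32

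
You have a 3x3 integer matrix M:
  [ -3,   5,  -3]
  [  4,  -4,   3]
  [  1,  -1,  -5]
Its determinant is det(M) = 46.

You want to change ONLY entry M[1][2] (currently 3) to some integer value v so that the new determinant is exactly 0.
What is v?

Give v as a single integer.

Answer: -20

Derivation:
det is linear in entry M[1][2]: det = old_det + (v - 3) * C_12
Cofactor C_12 = 2
Want det = 0: 46 + (v - 3) * 2 = 0
  (v - 3) = -46 / 2 = -23
  v = 3 + (-23) = -20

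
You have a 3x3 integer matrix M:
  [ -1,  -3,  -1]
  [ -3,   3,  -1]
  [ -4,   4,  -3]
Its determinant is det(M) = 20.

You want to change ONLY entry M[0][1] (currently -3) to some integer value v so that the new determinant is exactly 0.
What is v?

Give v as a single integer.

det is linear in entry M[0][1]: det = old_det + (v - -3) * C_01
Cofactor C_01 = -5
Want det = 0: 20 + (v - -3) * -5 = 0
  (v - -3) = -20 / -5 = 4
  v = -3 + (4) = 1

Answer: 1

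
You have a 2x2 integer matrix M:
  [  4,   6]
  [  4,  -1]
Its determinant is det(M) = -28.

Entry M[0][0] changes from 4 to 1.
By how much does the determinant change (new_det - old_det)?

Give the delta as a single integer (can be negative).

Cofactor C_00 = -1
Entry delta = 1 - 4 = -3
Det delta = entry_delta * cofactor = -3 * -1 = 3

Answer: 3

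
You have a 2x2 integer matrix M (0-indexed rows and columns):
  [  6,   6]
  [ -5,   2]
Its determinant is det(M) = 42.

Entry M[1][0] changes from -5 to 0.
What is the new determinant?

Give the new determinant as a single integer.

Answer: 12

Derivation:
det is linear in row 1: changing M[1][0] by delta changes det by delta * cofactor(1,0).
Cofactor C_10 = (-1)^(1+0) * minor(1,0) = -6
Entry delta = 0 - -5 = 5
Det delta = 5 * -6 = -30
New det = 42 + -30 = 12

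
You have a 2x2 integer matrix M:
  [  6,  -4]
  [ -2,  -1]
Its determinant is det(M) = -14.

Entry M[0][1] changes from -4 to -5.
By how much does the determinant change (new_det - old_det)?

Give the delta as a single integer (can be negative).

Answer: -2

Derivation:
Cofactor C_01 = 2
Entry delta = -5 - -4 = -1
Det delta = entry_delta * cofactor = -1 * 2 = -2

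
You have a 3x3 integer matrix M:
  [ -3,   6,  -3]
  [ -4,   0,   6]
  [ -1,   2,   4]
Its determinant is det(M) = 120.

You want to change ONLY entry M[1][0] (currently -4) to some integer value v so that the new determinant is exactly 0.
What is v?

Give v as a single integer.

Answer: 0

Derivation:
det is linear in entry M[1][0]: det = old_det + (v - -4) * C_10
Cofactor C_10 = -30
Want det = 0: 120 + (v - -4) * -30 = 0
  (v - -4) = -120 / -30 = 4
  v = -4 + (4) = 0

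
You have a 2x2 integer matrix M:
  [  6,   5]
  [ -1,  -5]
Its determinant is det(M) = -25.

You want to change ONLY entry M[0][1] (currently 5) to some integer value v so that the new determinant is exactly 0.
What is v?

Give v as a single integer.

det is linear in entry M[0][1]: det = old_det + (v - 5) * C_01
Cofactor C_01 = 1
Want det = 0: -25 + (v - 5) * 1 = 0
  (v - 5) = 25 / 1 = 25
  v = 5 + (25) = 30

Answer: 30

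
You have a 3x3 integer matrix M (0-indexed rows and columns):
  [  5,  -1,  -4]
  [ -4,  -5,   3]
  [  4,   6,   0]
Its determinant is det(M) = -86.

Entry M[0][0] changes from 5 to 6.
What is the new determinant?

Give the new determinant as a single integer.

det is linear in row 0: changing M[0][0] by delta changes det by delta * cofactor(0,0).
Cofactor C_00 = (-1)^(0+0) * minor(0,0) = -18
Entry delta = 6 - 5 = 1
Det delta = 1 * -18 = -18
New det = -86 + -18 = -104

Answer: -104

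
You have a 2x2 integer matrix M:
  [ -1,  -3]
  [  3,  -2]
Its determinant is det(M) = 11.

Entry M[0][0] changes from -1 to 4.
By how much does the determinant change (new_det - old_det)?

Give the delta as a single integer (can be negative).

Answer: -10

Derivation:
Cofactor C_00 = -2
Entry delta = 4 - -1 = 5
Det delta = entry_delta * cofactor = 5 * -2 = -10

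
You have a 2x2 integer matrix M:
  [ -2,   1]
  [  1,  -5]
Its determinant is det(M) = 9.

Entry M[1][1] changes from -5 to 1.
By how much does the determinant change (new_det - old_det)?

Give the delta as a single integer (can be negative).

Answer: -12

Derivation:
Cofactor C_11 = -2
Entry delta = 1 - -5 = 6
Det delta = entry_delta * cofactor = 6 * -2 = -12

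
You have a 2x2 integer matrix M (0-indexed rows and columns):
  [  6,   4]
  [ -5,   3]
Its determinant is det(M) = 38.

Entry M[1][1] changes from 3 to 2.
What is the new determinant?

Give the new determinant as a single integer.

Answer: 32

Derivation:
det is linear in row 1: changing M[1][1] by delta changes det by delta * cofactor(1,1).
Cofactor C_11 = (-1)^(1+1) * minor(1,1) = 6
Entry delta = 2 - 3 = -1
Det delta = -1 * 6 = -6
New det = 38 + -6 = 32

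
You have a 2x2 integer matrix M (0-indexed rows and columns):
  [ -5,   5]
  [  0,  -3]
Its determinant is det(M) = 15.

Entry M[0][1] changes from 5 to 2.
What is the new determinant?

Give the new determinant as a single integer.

det is linear in row 0: changing M[0][1] by delta changes det by delta * cofactor(0,1).
Cofactor C_01 = (-1)^(0+1) * minor(0,1) = 0
Entry delta = 2 - 5 = -3
Det delta = -3 * 0 = 0
New det = 15 + 0 = 15

Answer: 15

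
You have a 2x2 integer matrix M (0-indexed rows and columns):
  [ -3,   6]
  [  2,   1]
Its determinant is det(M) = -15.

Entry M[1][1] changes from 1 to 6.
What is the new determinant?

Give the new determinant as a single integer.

Answer: -30

Derivation:
det is linear in row 1: changing M[1][1] by delta changes det by delta * cofactor(1,1).
Cofactor C_11 = (-1)^(1+1) * minor(1,1) = -3
Entry delta = 6 - 1 = 5
Det delta = 5 * -3 = -15
New det = -15 + -15 = -30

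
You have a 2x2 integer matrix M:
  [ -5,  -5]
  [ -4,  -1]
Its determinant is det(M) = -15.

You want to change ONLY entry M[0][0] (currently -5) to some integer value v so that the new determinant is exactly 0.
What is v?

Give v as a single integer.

Answer: -20

Derivation:
det is linear in entry M[0][0]: det = old_det + (v - -5) * C_00
Cofactor C_00 = -1
Want det = 0: -15 + (v - -5) * -1 = 0
  (v - -5) = 15 / -1 = -15
  v = -5 + (-15) = -20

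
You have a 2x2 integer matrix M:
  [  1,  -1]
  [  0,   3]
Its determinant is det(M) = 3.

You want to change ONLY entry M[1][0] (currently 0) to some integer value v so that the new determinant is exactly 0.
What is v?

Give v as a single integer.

Answer: -3

Derivation:
det is linear in entry M[1][0]: det = old_det + (v - 0) * C_10
Cofactor C_10 = 1
Want det = 0: 3 + (v - 0) * 1 = 0
  (v - 0) = -3 / 1 = -3
  v = 0 + (-3) = -3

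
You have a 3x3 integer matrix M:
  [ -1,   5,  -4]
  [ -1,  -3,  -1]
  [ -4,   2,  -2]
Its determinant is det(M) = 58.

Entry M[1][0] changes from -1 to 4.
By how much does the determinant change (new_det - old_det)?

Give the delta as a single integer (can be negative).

Cofactor C_10 = 2
Entry delta = 4 - -1 = 5
Det delta = entry_delta * cofactor = 5 * 2 = 10

Answer: 10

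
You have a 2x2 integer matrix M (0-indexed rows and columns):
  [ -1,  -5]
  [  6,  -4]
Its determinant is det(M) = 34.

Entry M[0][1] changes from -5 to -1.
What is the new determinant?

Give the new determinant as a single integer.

det is linear in row 0: changing M[0][1] by delta changes det by delta * cofactor(0,1).
Cofactor C_01 = (-1)^(0+1) * minor(0,1) = -6
Entry delta = -1 - -5 = 4
Det delta = 4 * -6 = -24
New det = 34 + -24 = 10

Answer: 10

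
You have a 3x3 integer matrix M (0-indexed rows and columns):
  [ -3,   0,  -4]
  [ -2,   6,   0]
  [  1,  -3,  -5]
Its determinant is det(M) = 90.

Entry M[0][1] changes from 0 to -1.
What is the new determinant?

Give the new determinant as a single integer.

det is linear in row 0: changing M[0][1] by delta changes det by delta * cofactor(0,1).
Cofactor C_01 = (-1)^(0+1) * minor(0,1) = -10
Entry delta = -1 - 0 = -1
Det delta = -1 * -10 = 10
New det = 90 + 10 = 100

Answer: 100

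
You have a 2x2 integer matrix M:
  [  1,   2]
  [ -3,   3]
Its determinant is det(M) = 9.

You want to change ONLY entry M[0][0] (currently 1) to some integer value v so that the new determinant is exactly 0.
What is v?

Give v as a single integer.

det is linear in entry M[0][0]: det = old_det + (v - 1) * C_00
Cofactor C_00 = 3
Want det = 0: 9 + (v - 1) * 3 = 0
  (v - 1) = -9 / 3 = -3
  v = 1 + (-3) = -2

Answer: -2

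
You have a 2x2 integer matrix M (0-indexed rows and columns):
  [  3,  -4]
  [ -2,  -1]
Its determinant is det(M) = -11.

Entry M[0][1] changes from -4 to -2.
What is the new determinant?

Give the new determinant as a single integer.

Answer: -7

Derivation:
det is linear in row 0: changing M[0][1] by delta changes det by delta * cofactor(0,1).
Cofactor C_01 = (-1)^(0+1) * minor(0,1) = 2
Entry delta = -2 - -4 = 2
Det delta = 2 * 2 = 4
New det = -11 + 4 = -7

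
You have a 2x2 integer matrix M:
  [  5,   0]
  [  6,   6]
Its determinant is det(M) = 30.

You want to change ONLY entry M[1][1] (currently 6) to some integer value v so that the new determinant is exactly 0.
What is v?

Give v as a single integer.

det is linear in entry M[1][1]: det = old_det + (v - 6) * C_11
Cofactor C_11 = 5
Want det = 0: 30 + (v - 6) * 5 = 0
  (v - 6) = -30 / 5 = -6
  v = 6 + (-6) = 0

Answer: 0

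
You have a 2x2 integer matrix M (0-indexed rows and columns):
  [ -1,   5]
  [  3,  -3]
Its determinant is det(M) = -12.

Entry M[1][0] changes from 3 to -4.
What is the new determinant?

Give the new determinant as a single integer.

det is linear in row 1: changing M[1][0] by delta changes det by delta * cofactor(1,0).
Cofactor C_10 = (-1)^(1+0) * minor(1,0) = -5
Entry delta = -4 - 3 = -7
Det delta = -7 * -5 = 35
New det = -12 + 35 = 23

Answer: 23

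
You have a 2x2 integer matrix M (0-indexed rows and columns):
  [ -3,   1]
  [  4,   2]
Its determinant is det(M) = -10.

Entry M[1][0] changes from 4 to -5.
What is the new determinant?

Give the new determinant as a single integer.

Answer: -1

Derivation:
det is linear in row 1: changing M[1][0] by delta changes det by delta * cofactor(1,0).
Cofactor C_10 = (-1)^(1+0) * minor(1,0) = -1
Entry delta = -5 - 4 = -9
Det delta = -9 * -1 = 9
New det = -10 + 9 = -1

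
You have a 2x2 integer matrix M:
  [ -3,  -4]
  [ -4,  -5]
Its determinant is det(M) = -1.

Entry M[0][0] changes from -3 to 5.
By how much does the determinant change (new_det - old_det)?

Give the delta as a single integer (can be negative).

Cofactor C_00 = -5
Entry delta = 5 - -3 = 8
Det delta = entry_delta * cofactor = 8 * -5 = -40

Answer: -40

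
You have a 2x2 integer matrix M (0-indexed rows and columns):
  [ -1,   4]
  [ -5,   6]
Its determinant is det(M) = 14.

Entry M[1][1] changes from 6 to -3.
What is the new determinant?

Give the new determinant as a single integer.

det is linear in row 1: changing M[1][1] by delta changes det by delta * cofactor(1,1).
Cofactor C_11 = (-1)^(1+1) * minor(1,1) = -1
Entry delta = -3 - 6 = -9
Det delta = -9 * -1 = 9
New det = 14 + 9 = 23

Answer: 23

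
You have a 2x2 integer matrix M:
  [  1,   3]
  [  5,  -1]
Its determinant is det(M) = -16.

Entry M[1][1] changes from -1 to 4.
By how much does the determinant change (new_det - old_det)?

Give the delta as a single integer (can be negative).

Answer: 5

Derivation:
Cofactor C_11 = 1
Entry delta = 4 - -1 = 5
Det delta = entry_delta * cofactor = 5 * 1 = 5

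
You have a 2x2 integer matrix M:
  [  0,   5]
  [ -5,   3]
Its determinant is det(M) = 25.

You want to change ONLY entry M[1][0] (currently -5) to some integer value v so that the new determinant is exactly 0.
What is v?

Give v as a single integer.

Answer: 0

Derivation:
det is linear in entry M[1][0]: det = old_det + (v - -5) * C_10
Cofactor C_10 = -5
Want det = 0: 25 + (v - -5) * -5 = 0
  (v - -5) = -25 / -5 = 5
  v = -5 + (5) = 0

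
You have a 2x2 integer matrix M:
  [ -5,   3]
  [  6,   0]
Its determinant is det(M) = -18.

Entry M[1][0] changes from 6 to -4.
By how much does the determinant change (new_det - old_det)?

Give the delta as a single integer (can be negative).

Answer: 30

Derivation:
Cofactor C_10 = -3
Entry delta = -4 - 6 = -10
Det delta = entry_delta * cofactor = -10 * -3 = 30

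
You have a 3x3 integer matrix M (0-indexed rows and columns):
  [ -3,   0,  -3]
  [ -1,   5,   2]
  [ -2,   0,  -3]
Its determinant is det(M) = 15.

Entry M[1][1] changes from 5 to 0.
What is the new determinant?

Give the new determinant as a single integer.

det is linear in row 1: changing M[1][1] by delta changes det by delta * cofactor(1,1).
Cofactor C_11 = (-1)^(1+1) * minor(1,1) = 3
Entry delta = 0 - 5 = -5
Det delta = -5 * 3 = -15
New det = 15 + -15 = 0

Answer: 0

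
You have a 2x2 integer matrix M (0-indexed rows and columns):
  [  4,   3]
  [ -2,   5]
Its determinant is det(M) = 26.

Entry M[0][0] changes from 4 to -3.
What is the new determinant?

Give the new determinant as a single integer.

Answer: -9

Derivation:
det is linear in row 0: changing M[0][0] by delta changes det by delta * cofactor(0,0).
Cofactor C_00 = (-1)^(0+0) * minor(0,0) = 5
Entry delta = -3 - 4 = -7
Det delta = -7 * 5 = -35
New det = 26 + -35 = -9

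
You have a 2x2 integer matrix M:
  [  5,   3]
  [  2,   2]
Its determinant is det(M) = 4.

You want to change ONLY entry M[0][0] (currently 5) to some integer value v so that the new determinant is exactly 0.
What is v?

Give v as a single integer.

Answer: 3

Derivation:
det is linear in entry M[0][0]: det = old_det + (v - 5) * C_00
Cofactor C_00 = 2
Want det = 0: 4 + (v - 5) * 2 = 0
  (v - 5) = -4 / 2 = -2
  v = 5 + (-2) = 3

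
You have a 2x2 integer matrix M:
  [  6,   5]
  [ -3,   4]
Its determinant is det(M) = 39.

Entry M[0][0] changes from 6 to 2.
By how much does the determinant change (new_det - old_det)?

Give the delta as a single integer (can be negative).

Cofactor C_00 = 4
Entry delta = 2 - 6 = -4
Det delta = entry_delta * cofactor = -4 * 4 = -16

Answer: -16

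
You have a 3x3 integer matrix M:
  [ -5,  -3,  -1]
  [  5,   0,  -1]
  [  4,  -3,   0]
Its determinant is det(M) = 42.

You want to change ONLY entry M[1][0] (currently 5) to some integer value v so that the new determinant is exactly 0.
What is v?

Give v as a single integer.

det is linear in entry M[1][0]: det = old_det + (v - 5) * C_10
Cofactor C_10 = 3
Want det = 0: 42 + (v - 5) * 3 = 0
  (v - 5) = -42 / 3 = -14
  v = 5 + (-14) = -9

Answer: -9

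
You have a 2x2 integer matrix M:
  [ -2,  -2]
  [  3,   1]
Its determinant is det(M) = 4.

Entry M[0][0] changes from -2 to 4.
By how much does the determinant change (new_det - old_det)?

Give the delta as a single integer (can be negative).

Answer: 6

Derivation:
Cofactor C_00 = 1
Entry delta = 4 - -2 = 6
Det delta = entry_delta * cofactor = 6 * 1 = 6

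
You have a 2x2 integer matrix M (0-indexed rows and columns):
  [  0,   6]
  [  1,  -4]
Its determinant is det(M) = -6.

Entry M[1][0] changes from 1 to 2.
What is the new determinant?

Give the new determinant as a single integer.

Answer: -12

Derivation:
det is linear in row 1: changing M[1][0] by delta changes det by delta * cofactor(1,0).
Cofactor C_10 = (-1)^(1+0) * minor(1,0) = -6
Entry delta = 2 - 1 = 1
Det delta = 1 * -6 = -6
New det = -6 + -6 = -12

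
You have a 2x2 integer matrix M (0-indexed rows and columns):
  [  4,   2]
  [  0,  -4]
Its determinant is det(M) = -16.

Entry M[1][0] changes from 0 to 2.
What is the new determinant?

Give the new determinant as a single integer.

Answer: -20

Derivation:
det is linear in row 1: changing M[1][0] by delta changes det by delta * cofactor(1,0).
Cofactor C_10 = (-1)^(1+0) * minor(1,0) = -2
Entry delta = 2 - 0 = 2
Det delta = 2 * -2 = -4
New det = -16 + -4 = -20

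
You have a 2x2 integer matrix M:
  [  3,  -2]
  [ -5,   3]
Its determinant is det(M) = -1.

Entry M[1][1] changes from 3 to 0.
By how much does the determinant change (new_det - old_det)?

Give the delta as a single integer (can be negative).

Answer: -9

Derivation:
Cofactor C_11 = 3
Entry delta = 0 - 3 = -3
Det delta = entry_delta * cofactor = -3 * 3 = -9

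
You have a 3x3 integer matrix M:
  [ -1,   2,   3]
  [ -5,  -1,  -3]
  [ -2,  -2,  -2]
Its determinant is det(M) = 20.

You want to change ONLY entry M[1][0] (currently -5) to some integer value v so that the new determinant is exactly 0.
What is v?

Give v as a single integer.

det is linear in entry M[1][0]: det = old_det + (v - -5) * C_10
Cofactor C_10 = -2
Want det = 0: 20 + (v - -5) * -2 = 0
  (v - -5) = -20 / -2 = 10
  v = -5 + (10) = 5

Answer: 5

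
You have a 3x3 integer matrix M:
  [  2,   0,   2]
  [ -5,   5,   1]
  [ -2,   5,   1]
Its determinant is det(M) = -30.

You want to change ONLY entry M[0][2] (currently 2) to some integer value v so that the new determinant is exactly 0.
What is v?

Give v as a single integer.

Answer: 0

Derivation:
det is linear in entry M[0][2]: det = old_det + (v - 2) * C_02
Cofactor C_02 = -15
Want det = 0: -30 + (v - 2) * -15 = 0
  (v - 2) = 30 / -15 = -2
  v = 2 + (-2) = 0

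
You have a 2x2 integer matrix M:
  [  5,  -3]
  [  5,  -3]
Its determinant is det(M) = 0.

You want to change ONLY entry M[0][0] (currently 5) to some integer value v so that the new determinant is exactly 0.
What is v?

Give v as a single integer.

det is linear in entry M[0][0]: det = old_det + (v - 5) * C_00
Cofactor C_00 = -3
Want det = 0: 0 + (v - 5) * -3 = 0
  (v - 5) = 0 / -3 = 0
  v = 5 + (0) = 5

Answer: 5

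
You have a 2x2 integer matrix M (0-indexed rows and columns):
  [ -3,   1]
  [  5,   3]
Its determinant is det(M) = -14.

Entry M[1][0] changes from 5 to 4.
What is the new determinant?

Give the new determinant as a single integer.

Answer: -13

Derivation:
det is linear in row 1: changing M[1][0] by delta changes det by delta * cofactor(1,0).
Cofactor C_10 = (-1)^(1+0) * minor(1,0) = -1
Entry delta = 4 - 5 = -1
Det delta = -1 * -1 = 1
New det = -14 + 1 = -13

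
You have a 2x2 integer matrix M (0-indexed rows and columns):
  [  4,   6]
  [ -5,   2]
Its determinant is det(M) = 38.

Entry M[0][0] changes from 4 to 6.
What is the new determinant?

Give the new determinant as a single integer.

det is linear in row 0: changing M[0][0] by delta changes det by delta * cofactor(0,0).
Cofactor C_00 = (-1)^(0+0) * minor(0,0) = 2
Entry delta = 6 - 4 = 2
Det delta = 2 * 2 = 4
New det = 38 + 4 = 42

Answer: 42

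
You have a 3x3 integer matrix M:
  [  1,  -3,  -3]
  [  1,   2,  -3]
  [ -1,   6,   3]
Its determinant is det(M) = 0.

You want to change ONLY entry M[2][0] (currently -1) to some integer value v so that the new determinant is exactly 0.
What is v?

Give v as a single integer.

Answer: -1

Derivation:
det is linear in entry M[2][0]: det = old_det + (v - -1) * C_20
Cofactor C_20 = 15
Want det = 0: 0 + (v - -1) * 15 = 0
  (v - -1) = 0 / 15 = 0
  v = -1 + (0) = -1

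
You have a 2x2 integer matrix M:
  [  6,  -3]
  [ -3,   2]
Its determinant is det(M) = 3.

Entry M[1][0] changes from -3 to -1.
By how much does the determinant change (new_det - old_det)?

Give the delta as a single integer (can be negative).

Cofactor C_10 = 3
Entry delta = -1 - -3 = 2
Det delta = entry_delta * cofactor = 2 * 3 = 6

Answer: 6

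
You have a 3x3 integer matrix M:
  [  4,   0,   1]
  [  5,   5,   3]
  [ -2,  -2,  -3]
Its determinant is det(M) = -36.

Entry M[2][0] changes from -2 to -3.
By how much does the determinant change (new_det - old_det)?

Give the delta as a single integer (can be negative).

Cofactor C_20 = -5
Entry delta = -3 - -2 = -1
Det delta = entry_delta * cofactor = -1 * -5 = 5

Answer: 5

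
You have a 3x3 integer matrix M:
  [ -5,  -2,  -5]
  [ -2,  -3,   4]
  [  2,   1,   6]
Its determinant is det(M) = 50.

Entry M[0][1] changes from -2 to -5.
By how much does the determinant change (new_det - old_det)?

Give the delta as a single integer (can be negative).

Answer: -60

Derivation:
Cofactor C_01 = 20
Entry delta = -5 - -2 = -3
Det delta = entry_delta * cofactor = -3 * 20 = -60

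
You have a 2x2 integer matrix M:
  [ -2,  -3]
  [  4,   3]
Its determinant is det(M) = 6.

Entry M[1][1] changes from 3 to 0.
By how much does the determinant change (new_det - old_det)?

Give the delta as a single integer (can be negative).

Cofactor C_11 = -2
Entry delta = 0 - 3 = -3
Det delta = entry_delta * cofactor = -3 * -2 = 6

Answer: 6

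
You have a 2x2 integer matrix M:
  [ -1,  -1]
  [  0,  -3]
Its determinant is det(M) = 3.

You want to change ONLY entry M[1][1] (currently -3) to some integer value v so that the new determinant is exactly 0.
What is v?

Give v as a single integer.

det is linear in entry M[1][1]: det = old_det + (v - -3) * C_11
Cofactor C_11 = -1
Want det = 0: 3 + (v - -3) * -1 = 0
  (v - -3) = -3 / -1 = 3
  v = -3 + (3) = 0

Answer: 0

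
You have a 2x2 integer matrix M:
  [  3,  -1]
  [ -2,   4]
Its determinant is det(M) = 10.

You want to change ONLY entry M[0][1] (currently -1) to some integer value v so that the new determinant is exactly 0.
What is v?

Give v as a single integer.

Answer: -6

Derivation:
det is linear in entry M[0][1]: det = old_det + (v - -1) * C_01
Cofactor C_01 = 2
Want det = 0: 10 + (v - -1) * 2 = 0
  (v - -1) = -10 / 2 = -5
  v = -1 + (-5) = -6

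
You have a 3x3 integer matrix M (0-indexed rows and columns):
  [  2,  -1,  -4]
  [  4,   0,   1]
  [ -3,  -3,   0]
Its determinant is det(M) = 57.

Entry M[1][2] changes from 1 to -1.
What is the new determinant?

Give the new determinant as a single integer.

Answer: 39

Derivation:
det is linear in row 1: changing M[1][2] by delta changes det by delta * cofactor(1,2).
Cofactor C_12 = (-1)^(1+2) * minor(1,2) = 9
Entry delta = -1 - 1 = -2
Det delta = -2 * 9 = -18
New det = 57 + -18 = 39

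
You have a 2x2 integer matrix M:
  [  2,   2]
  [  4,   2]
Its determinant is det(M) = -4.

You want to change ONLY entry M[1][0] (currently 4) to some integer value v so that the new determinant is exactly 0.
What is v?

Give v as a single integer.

det is linear in entry M[1][0]: det = old_det + (v - 4) * C_10
Cofactor C_10 = -2
Want det = 0: -4 + (v - 4) * -2 = 0
  (v - 4) = 4 / -2 = -2
  v = 4 + (-2) = 2

Answer: 2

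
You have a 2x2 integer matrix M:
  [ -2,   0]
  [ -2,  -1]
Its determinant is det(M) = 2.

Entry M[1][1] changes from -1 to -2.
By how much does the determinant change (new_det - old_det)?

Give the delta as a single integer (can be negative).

Cofactor C_11 = -2
Entry delta = -2 - -1 = -1
Det delta = entry_delta * cofactor = -1 * -2 = 2

Answer: 2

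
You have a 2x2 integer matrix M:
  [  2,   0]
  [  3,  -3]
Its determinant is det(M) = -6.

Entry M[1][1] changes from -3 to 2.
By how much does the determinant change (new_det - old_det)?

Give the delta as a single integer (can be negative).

Answer: 10

Derivation:
Cofactor C_11 = 2
Entry delta = 2 - -3 = 5
Det delta = entry_delta * cofactor = 5 * 2 = 10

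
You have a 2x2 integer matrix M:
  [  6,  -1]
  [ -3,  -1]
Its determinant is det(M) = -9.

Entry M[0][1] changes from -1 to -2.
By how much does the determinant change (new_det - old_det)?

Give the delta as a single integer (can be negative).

Cofactor C_01 = 3
Entry delta = -2 - -1 = -1
Det delta = entry_delta * cofactor = -1 * 3 = -3

Answer: -3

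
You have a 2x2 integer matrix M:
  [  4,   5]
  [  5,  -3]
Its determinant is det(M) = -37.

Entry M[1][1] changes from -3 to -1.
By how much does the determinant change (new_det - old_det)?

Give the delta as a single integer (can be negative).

Answer: 8

Derivation:
Cofactor C_11 = 4
Entry delta = -1 - -3 = 2
Det delta = entry_delta * cofactor = 2 * 4 = 8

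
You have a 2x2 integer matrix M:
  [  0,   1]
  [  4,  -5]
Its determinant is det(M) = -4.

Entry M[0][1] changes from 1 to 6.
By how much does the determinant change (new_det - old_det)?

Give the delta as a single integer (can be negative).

Answer: -20

Derivation:
Cofactor C_01 = -4
Entry delta = 6 - 1 = 5
Det delta = entry_delta * cofactor = 5 * -4 = -20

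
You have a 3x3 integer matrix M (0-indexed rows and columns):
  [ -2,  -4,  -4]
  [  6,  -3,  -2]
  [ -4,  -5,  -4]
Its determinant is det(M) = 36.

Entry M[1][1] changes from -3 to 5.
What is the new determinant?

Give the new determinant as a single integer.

Answer: -28

Derivation:
det is linear in row 1: changing M[1][1] by delta changes det by delta * cofactor(1,1).
Cofactor C_11 = (-1)^(1+1) * minor(1,1) = -8
Entry delta = 5 - -3 = 8
Det delta = 8 * -8 = -64
New det = 36 + -64 = -28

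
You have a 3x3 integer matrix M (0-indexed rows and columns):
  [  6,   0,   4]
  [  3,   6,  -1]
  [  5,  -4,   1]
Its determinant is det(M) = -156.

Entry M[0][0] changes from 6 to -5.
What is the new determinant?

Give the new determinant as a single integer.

Answer: -178

Derivation:
det is linear in row 0: changing M[0][0] by delta changes det by delta * cofactor(0,0).
Cofactor C_00 = (-1)^(0+0) * minor(0,0) = 2
Entry delta = -5 - 6 = -11
Det delta = -11 * 2 = -22
New det = -156 + -22 = -178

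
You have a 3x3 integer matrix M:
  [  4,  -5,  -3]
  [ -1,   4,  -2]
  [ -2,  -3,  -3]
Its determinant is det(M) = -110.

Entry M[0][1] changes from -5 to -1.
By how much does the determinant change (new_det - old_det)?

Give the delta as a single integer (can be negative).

Cofactor C_01 = 1
Entry delta = -1 - -5 = 4
Det delta = entry_delta * cofactor = 4 * 1 = 4

Answer: 4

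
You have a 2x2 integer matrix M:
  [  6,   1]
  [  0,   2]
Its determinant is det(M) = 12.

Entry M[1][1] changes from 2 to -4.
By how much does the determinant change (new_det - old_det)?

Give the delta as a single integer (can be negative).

Answer: -36

Derivation:
Cofactor C_11 = 6
Entry delta = -4 - 2 = -6
Det delta = entry_delta * cofactor = -6 * 6 = -36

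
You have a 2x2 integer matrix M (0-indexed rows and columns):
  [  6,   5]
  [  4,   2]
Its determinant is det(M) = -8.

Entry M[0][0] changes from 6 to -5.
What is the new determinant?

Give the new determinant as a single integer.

det is linear in row 0: changing M[0][0] by delta changes det by delta * cofactor(0,0).
Cofactor C_00 = (-1)^(0+0) * minor(0,0) = 2
Entry delta = -5 - 6 = -11
Det delta = -11 * 2 = -22
New det = -8 + -22 = -30

Answer: -30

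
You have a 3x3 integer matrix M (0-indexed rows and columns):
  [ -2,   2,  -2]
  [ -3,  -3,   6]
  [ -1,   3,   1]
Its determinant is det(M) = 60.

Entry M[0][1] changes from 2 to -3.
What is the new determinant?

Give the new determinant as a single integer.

Answer: 75

Derivation:
det is linear in row 0: changing M[0][1] by delta changes det by delta * cofactor(0,1).
Cofactor C_01 = (-1)^(0+1) * minor(0,1) = -3
Entry delta = -3 - 2 = -5
Det delta = -5 * -3 = 15
New det = 60 + 15 = 75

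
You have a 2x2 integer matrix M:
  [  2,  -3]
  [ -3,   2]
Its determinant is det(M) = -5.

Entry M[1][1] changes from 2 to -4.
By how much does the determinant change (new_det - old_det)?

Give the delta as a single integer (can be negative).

Answer: -12

Derivation:
Cofactor C_11 = 2
Entry delta = -4 - 2 = -6
Det delta = entry_delta * cofactor = -6 * 2 = -12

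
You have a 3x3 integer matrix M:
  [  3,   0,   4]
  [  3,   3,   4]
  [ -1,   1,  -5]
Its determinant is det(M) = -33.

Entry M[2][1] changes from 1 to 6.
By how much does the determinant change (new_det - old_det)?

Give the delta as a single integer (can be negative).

Answer: 0

Derivation:
Cofactor C_21 = 0
Entry delta = 6 - 1 = 5
Det delta = entry_delta * cofactor = 5 * 0 = 0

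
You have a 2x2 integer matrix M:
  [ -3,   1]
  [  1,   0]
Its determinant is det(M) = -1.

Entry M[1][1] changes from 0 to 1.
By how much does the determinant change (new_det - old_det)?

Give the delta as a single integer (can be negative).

Cofactor C_11 = -3
Entry delta = 1 - 0 = 1
Det delta = entry_delta * cofactor = 1 * -3 = -3

Answer: -3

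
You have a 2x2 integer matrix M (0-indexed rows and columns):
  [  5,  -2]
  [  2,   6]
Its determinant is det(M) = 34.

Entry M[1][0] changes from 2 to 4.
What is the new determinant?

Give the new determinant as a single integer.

det is linear in row 1: changing M[1][0] by delta changes det by delta * cofactor(1,0).
Cofactor C_10 = (-1)^(1+0) * minor(1,0) = 2
Entry delta = 4 - 2 = 2
Det delta = 2 * 2 = 4
New det = 34 + 4 = 38

Answer: 38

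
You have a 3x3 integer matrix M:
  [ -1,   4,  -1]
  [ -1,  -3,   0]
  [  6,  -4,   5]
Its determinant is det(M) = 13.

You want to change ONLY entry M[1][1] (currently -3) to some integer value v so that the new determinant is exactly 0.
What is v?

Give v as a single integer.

det is linear in entry M[1][1]: det = old_det + (v - -3) * C_11
Cofactor C_11 = 1
Want det = 0: 13 + (v - -3) * 1 = 0
  (v - -3) = -13 / 1 = -13
  v = -3 + (-13) = -16

Answer: -16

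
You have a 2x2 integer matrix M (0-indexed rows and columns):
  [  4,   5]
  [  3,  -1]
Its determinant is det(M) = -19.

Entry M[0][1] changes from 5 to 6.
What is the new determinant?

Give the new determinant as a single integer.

det is linear in row 0: changing M[0][1] by delta changes det by delta * cofactor(0,1).
Cofactor C_01 = (-1)^(0+1) * minor(0,1) = -3
Entry delta = 6 - 5 = 1
Det delta = 1 * -3 = -3
New det = -19 + -3 = -22

Answer: -22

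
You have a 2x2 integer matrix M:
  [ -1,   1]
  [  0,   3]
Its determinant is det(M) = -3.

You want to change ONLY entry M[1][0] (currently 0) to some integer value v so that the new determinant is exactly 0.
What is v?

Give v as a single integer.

det is linear in entry M[1][0]: det = old_det + (v - 0) * C_10
Cofactor C_10 = -1
Want det = 0: -3 + (v - 0) * -1 = 0
  (v - 0) = 3 / -1 = -3
  v = 0 + (-3) = -3

Answer: -3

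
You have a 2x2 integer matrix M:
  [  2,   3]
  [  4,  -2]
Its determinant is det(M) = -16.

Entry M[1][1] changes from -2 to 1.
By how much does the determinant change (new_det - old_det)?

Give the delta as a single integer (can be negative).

Answer: 6

Derivation:
Cofactor C_11 = 2
Entry delta = 1 - -2 = 3
Det delta = entry_delta * cofactor = 3 * 2 = 6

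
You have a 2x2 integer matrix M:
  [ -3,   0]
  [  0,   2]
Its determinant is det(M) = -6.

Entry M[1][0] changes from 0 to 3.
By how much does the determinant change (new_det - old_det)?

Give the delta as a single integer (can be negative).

Cofactor C_10 = 0
Entry delta = 3 - 0 = 3
Det delta = entry_delta * cofactor = 3 * 0 = 0

Answer: 0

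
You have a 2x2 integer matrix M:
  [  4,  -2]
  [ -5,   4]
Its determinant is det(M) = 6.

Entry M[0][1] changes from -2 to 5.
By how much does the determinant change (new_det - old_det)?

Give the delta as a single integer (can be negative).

Answer: 35

Derivation:
Cofactor C_01 = 5
Entry delta = 5 - -2 = 7
Det delta = entry_delta * cofactor = 7 * 5 = 35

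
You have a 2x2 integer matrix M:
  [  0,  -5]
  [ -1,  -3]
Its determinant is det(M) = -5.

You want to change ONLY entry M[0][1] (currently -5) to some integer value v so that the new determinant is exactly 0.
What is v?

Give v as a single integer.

Answer: 0

Derivation:
det is linear in entry M[0][1]: det = old_det + (v - -5) * C_01
Cofactor C_01 = 1
Want det = 0: -5 + (v - -5) * 1 = 0
  (v - -5) = 5 / 1 = 5
  v = -5 + (5) = 0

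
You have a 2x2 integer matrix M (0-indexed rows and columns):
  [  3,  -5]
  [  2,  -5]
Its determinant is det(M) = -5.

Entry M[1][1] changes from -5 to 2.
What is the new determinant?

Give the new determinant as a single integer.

det is linear in row 1: changing M[1][1] by delta changes det by delta * cofactor(1,1).
Cofactor C_11 = (-1)^(1+1) * minor(1,1) = 3
Entry delta = 2 - -5 = 7
Det delta = 7 * 3 = 21
New det = -5 + 21 = 16

Answer: 16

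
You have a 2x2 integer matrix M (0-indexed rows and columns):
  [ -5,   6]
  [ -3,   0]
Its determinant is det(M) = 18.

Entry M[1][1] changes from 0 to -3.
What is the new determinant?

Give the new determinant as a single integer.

Answer: 33

Derivation:
det is linear in row 1: changing M[1][1] by delta changes det by delta * cofactor(1,1).
Cofactor C_11 = (-1)^(1+1) * minor(1,1) = -5
Entry delta = -3 - 0 = -3
Det delta = -3 * -5 = 15
New det = 18 + 15 = 33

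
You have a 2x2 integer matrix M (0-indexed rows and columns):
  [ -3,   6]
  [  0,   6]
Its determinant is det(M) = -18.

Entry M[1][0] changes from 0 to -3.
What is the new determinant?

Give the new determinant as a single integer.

Answer: 0

Derivation:
det is linear in row 1: changing M[1][0] by delta changes det by delta * cofactor(1,0).
Cofactor C_10 = (-1)^(1+0) * minor(1,0) = -6
Entry delta = -3 - 0 = -3
Det delta = -3 * -6 = 18
New det = -18 + 18 = 0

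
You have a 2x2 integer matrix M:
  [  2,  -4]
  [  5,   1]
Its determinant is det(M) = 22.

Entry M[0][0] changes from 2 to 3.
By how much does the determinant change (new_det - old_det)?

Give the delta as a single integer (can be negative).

Cofactor C_00 = 1
Entry delta = 3 - 2 = 1
Det delta = entry_delta * cofactor = 1 * 1 = 1

Answer: 1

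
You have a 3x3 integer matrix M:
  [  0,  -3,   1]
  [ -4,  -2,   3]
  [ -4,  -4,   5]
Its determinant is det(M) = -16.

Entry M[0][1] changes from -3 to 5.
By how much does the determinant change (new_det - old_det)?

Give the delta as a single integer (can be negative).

Answer: 64

Derivation:
Cofactor C_01 = 8
Entry delta = 5 - -3 = 8
Det delta = entry_delta * cofactor = 8 * 8 = 64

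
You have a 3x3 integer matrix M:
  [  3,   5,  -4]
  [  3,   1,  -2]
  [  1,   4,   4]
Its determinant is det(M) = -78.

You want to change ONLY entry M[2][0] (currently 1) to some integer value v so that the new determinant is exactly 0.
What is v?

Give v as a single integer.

det is linear in entry M[2][0]: det = old_det + (v - 1) * C_20
Cofactor C_20 = -6
Want det = 0: -78 + (v - 1) * -6 = 0
  (v - 1) = 78 / -6 = -13
  v = 1 + (-13) = -12

Answer: -12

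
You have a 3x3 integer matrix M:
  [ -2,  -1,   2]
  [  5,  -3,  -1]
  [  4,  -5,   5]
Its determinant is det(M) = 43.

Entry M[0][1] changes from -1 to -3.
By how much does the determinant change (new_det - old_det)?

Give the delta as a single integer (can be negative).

Cofactor C_01 = -29
Entry delta = -3 - -1 = -2
Det delta = entry_delta * cofactor = -2 * -29 = 58

Answer: 58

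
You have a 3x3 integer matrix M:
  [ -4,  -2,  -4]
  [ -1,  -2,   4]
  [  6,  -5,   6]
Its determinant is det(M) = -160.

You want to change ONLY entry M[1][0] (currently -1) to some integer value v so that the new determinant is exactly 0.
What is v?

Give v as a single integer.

det is linear in entry M[1][0]: det = old_det + (v - -1) * C_10
Cofactor C_10 = 32
Want det = 0: -160 + (v - -1) * 32 = 0
  (v - -1) = 160 / 32 = 5
  v = -1 + (5) = 4

Answer: 4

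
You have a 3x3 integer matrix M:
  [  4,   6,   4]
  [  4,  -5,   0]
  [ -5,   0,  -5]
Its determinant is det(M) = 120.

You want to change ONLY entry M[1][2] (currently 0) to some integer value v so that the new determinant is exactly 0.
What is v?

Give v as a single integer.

Answer: 4

Derivation:
det is linear in entry M[1][2]: det = old_det + (v - 0) * C_12
Cofactor C_12 = -30
Want det = 0: 120 + (v - 0) * -30 = 0
  (v - 0) = -120 / -30 = 4
  v = 0 + (4) = 4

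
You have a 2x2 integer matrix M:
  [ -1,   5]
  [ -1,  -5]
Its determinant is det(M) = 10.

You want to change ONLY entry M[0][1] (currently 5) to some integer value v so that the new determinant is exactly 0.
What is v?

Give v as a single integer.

det is linear in entry M[0][1]: det = old_det + (v - 5) * C_01
Cofactor C_01 = 1
Want det = 0: 10 + (v - 5) * 1 = 0
  (v - 5) = -10 / 1 = -10
  v = 5 + (-10) = -5

Answer: -5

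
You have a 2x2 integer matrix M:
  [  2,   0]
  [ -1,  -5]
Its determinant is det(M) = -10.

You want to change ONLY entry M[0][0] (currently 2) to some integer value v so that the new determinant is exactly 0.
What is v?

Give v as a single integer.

det is linear in entry M[0][0]: det = old_det + (v - 2) * C_00
Cofactor C_00 = -5
Want det = 0: -10 + (v - 2) * -5 = 0
  (v - 2) = 10 / -5 = -2
  v = 2 + (-2) = 0

Answer: 0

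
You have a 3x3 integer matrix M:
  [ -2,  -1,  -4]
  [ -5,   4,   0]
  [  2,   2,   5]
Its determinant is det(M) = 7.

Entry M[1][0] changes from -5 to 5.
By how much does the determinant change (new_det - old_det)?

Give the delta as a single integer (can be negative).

Cofactor C_10 = -3
Entry delta = 5 - -5 = 10
Det delta = entry_delta * cofactor = 10 * -3 = -30

Answer: -30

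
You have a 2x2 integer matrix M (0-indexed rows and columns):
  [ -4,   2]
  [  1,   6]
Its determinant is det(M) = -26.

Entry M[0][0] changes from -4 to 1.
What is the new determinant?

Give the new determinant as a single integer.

det is linear in row 0: changing M[0][0] by delta changes det by delta * cofactor(0,0).
Cofactor C_00 = (-1)^(0+0) * minor(0,0) = 6
Entry delta = 1 - -4 = 5
Det delta = 5 * 6 = 30
New det = -26 + 30 = 4

Answer: 4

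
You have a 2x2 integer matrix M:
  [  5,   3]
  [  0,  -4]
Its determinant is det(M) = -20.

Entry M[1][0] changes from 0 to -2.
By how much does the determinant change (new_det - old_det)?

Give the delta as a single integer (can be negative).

Answer: 6

Derivation:
Cofactor C_10 = -3
Entry delta = -2 - 0 = -2
Det delta = entry_delta * cofactor = -2 * -3 = 6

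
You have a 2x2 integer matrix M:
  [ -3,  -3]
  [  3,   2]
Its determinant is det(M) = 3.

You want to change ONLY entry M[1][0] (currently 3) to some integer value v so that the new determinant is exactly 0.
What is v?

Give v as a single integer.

det is linear in entry M[1][0]: det = old_det + (v - 3) * C_10
Cofactor C_10 = 3
Want det = 0: 3 + (v - 3) * 3 = 0
  (v - 3) = -3 / 3 = -1
  v = 3 + (-1) = 2

Answer: 2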